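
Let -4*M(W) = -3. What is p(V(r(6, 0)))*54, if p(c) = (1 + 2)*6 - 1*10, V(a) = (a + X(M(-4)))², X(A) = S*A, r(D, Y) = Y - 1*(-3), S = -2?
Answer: 432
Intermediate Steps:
M(W) = ¾ (M(W) = -¼*(-3) = ¾)
r(D, Y) = 3 + Y (r(D, Y) = Y + 3 = 3 + Y)
X(A) = -2*A
V(a) = (-3/2 + a)² (V(a) = (a - 2*¾)² = (a - 3/2)² = (-3/2 + a)²)
p(c) = 8 (p(c) = 3*6 - 10 = 18 - 10 = 8)
p(V(r(6, 0)))*54 = 8*54 = 432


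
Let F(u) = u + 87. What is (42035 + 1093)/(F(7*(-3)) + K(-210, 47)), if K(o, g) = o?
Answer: -599/2 ≈ -299.50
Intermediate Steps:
F(u) = 87 + u
(42035 + 1093)/(F(7*(-3)) + K(-210, 47)) = (42035 + 1093)/((87 + 7*(-3)) - 210) = 43128/((87 - 21) - 210) = 43128/(66 - 210) = 43128/(-144) = 43128*(-1/144) = -599/2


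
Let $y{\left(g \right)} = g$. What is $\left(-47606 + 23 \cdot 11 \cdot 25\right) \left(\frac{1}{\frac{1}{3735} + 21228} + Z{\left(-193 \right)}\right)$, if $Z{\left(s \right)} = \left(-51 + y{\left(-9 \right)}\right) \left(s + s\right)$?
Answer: $- \frac{75803359906229295}{79286581} \approx -9.5607 \cdot 10^{8}$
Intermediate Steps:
$Z{\left(s \right)} = - 120 s$ ($Z{\left(s \right)} = \left(-51 - 9\right) \left(s + s\right) = - 60 \cdot 2 s = - 120 s$)
$\left(-47606 + 23 \cdot 11 \cdot 25\right) \left(\frac{1}{\frac{1}{3735} + 21228} + Z{\left(-193 \right)}\right) = \left(-47606 + 23 \cdot 11 \cdot 25\right) \left(\frac{1}{\frac{1}{3735} + 21228} - -23160\right) = \left(-47606 + 253 \cdot 25\right) \left(\frac{1}{\frac{1}{3735} + 21228} + 23160\right) = \left(-47606 + 6325\right) \left(\frac{1}{\frac{79286581}{3735}} + 23160\right) = - 41281 \left(\frac{3735}{79286581} + 23160\right) = \left(-41281\right) \frac{1836277219695}{79286581} = - \frac{75803359906229295}{79286581}$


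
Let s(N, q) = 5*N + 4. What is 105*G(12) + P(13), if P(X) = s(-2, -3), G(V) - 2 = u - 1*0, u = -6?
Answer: -426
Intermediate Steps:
G(V) = -4 (G(V) = 2 + (-6 - 1*0) = 2 + (-6 + 0) = 2 - 6 = -4)
s(N, q) = 4 + 5*N
P(X) = -6 (P(X) = 4 + 5*(-2) = 4 - 10 = -6)
105*G(12) + P(13) = 105*(-4) - 6 = -420 - 6 = -426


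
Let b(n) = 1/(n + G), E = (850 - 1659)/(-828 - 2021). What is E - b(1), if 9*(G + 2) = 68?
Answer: 22090/168091 ≈ 0.13142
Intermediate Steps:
G = 50/9 (G = -2 + (⅑)*68 = -2 + 68/9 = 50/9 ≈ 5.5556)
E = 809/2849 (E = -809/(-2849) = -809*(-1/2849) = 809/2849 ≈ 0.28396)
b(n) = 1/(50/9 + n) (b(n) = 1/(n + 50/9) = 1/(50/9 + n))
E - b(1) = 809/2849 - 9/(50 + 9*1) = 809/2849 - 9/(50 + 9) = 809/2849 - 9/59 = 22090/168091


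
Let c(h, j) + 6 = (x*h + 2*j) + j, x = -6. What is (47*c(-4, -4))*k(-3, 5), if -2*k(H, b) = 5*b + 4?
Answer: -4089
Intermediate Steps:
k(H, b) = -2 - 5*b/2 (k(H, b) = -(5*b + 4)/2 = -(4 + 5*b)/2 = -2 - 5*b/2)
c(h, j) = -6 - 6*h + 3*j (c(h, j) = -6 + ((-6*h + 2*j) + j) = -6 + (-6*h + 3*j) = -6 - 6*h + 3*j)
(47*c(-4, -4))*k(-3, 5) = (47*(-6 - 6*(-4) + 3*(-4)))*(-2 - 5/2*5) = (47*(-6 + 24 - 12))*(-2 - 25/2) = (47*6)*(-29/2) = 282*(-29/2) = -4089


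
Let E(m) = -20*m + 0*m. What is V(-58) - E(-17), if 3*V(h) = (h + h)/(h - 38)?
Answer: -24451/72 ≈ -339.60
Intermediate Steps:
V(h) = 2*h/(3*(-38 + h)) (V(h) = ((h + h)/(h - 38))/3 = ((2*h)/(-38 + h))/3 = (2*h/(-38 + h))/3 = 2*h/(3*(-38 + h)))
E(m) = -20*m (E(m) = -20*m + 0 = -20*m)
V(-58) - E(-17) = (⅔)*(-58)/(-38 - 58) - (-20)*(-17) = (⅔)*(-58)/(-96) - 1*340 = (⅔)*(-58)*(-1/96) - 340 = 29/72 - 340 = -24451/72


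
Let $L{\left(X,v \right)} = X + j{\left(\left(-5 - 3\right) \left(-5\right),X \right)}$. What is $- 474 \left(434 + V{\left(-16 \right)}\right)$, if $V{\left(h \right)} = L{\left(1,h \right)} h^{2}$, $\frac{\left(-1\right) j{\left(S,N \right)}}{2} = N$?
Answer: $-84372$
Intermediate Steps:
$j{\left(S,N \right)} = - 2 N$
$L{\left(X,v \right)} = - X$ ($L{\left(X,v \right)} = X - 2 X = - X$)
$V{\left(h \right)} = - h^{2}$ ($V{\left(h \right)} = \left(-1\right) 1 h^{2} = - h^{2}$)
$- 474 \left(434 + V{\left(-16 \right)}\right) = - 474 \left(434 - \left(-16\right)^{2}\right) = - 474 \left(434 - 256\right) = \left(-474\right) 178 = -84372$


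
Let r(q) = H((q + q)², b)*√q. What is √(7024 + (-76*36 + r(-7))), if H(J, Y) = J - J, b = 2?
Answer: 8*√67 ≈ 65.483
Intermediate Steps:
H(J, Y) = 0
r(q) = 0 (r(q) = 0*√q = 0)
√(7024 + (-76*36 + r(-7))) = √(7024 + (-76*36 + 0)) = √(7024 + (-2736 + 0)) = √(7024 - 2736) = √4288 = 8*√67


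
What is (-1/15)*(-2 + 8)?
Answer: -⅖ ≈ -0.40000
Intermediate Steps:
(-1/15)*(-2 + 8) = -1*1/15*6 = -1/15*6 = -⅖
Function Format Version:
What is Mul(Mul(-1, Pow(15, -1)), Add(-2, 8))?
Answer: Rational(-2, 5) ≈ -0.40000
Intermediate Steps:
Mul(Mul(-1, Pow(15, -1)), Add(-2, 8)) = Mul(Mul(-1, Rational(1, 15)), 6) = Mul(Rational(-1, 15), 6) = Rational(-2, 5)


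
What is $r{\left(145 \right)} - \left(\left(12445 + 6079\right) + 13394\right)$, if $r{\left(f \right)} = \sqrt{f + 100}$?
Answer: $-31918 + 7 \sqrt{5} \approx -31902.0$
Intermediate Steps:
$r{\left(f \right)} = \sqrt{100 + f}$
$r{\left(145 \right)} - \left(\left(12445 + 6079\right) + 13394\right) = \sqrt{100 + 145} - \left(\left(12445 + 6079\right) + 13394\right) = \sqrt{245} - \left(18524 + 13394\right) = 7 \sqrt{5} - 31918 = -31918 + 7 \sqrt{5}$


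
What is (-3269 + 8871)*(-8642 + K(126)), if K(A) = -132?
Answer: -49151948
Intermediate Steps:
(-3269 + 8871)*(-8642 + K(126)) = (-3269 + 8871)*(-8642 - 132) = 5602*(-8774) = -49151948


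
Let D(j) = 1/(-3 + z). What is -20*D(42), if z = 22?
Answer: -20/19 ≈ -1.0526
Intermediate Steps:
D(j) = 1/19 (D(j) = 1/(-3 + 22) = 1/19)
-20*D(42) = -20*1/19 = -20/19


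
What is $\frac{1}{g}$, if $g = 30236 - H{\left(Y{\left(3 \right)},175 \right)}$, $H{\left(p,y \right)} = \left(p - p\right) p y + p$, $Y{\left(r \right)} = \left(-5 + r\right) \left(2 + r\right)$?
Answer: $\frac{1}{30246} \approx 3.3062 \cdot 10^{-5}$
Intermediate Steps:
$H{\left(p,y \right)} = p$ ($H{\left(p,y \right)} = 0 p y + p = 0 y + p = 0 + p = p$)
$g = 30246$ ($g = 30236 - \left(-10 + 3^{2} - 9\right) = 30236 - \left(-10 + 9 - 9\right) = 30236 - -10 = 30236 + 10 = 30246$)
$\frac{1}{g} = \frac{1}{30246}$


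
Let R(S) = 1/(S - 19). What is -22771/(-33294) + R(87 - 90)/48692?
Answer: 12196404205/17832665928 ≈ 0.68394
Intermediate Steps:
R(S) = 1/(-19 + S)
-22771/(-33294) + R(87 - 90)/48692 = -22771/(-33294) + 1/((-19 + (87 - 90))*48692) = -22771*(-1/33294) + (1/48692)/(-19 - 3) = 22771/33294 + (1/48692)/(-22) = 22771/33294 - 1/22*1/48692 = 22771/33294 - 1/1071224 = 12196404205/17832665928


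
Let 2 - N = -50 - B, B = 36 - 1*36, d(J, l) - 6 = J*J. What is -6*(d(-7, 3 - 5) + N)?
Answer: -642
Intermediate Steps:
d(J, l) = 6 + J² (d(J, l) = 6 + J*J = 6 + J²)
B = 0 (B = 36 - 36 = 0)
N = 52 (N = 2 - (-50 - 1*0) = 2 - (-50 + 0) = 2 - 1*(-50) = 2 + 50 = 52)
-6*(d(-7, 3 - 5) + N) = -6*((6 + (-7)²) + 52) = -6*((6 + 49) + 52) = -6*(55 + 52) = -6*107 = -642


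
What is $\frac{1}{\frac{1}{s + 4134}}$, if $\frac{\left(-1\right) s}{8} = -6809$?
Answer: $58606$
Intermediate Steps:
$s = 54472$ ($s = \left(-8\right) \left(-6809\right) = 54472$)
$\frac{1}{\frac{1}{s + 4134}} = \frac{1}{\frac{1}{54472 + 4134}} = \frac{1}{\frac{1}{58606}} = 58606$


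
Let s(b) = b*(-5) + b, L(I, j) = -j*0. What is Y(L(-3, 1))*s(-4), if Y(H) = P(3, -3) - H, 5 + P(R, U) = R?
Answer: -32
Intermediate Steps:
P(R, U) = -5 + R
L(I, j) = 0
s(b) = -4*b (s(b) = -5*b + b = -4*b)
Y(H) = -2 - H (Y(H) = (-5 + 3) - H = -2 - H)
Y(L(-3, 1))*s(-4) = (-2 - 1*0)*(-4*(-4)) = (-2 + 0)*16 = -2*16 = -32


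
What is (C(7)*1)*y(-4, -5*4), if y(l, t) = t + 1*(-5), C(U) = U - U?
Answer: 0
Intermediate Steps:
C(U) = 0
y(l, t) = -5 + t (y(l, t) = t - 5 = -5 + t)
(C(7)*1)*y(-4, -5*4) = (0*1)*(-5 - 5*4) = 0*(-5 - 20) = 0*(-25) = 0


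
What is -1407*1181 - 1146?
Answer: -1662813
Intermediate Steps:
-1407*1181 - 1146 = -1661667 - 1146 = -1662813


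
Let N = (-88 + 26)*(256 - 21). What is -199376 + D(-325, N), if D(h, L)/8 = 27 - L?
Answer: -82600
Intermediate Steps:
N = -14570 (N = -62*235 = -14570)
D(h, L) = 216 - 8*L (D(h, L) = 8*(27 - L) = 216 - 8*L)
-199376 + D(-325, N) = -199376 + (216 - 8*(-14570)) = -199376 + (216 + 116560) = -199376 + 116776 = -82600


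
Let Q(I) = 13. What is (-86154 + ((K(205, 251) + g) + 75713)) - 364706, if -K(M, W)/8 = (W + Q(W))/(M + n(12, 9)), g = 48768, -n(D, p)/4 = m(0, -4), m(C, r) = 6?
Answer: -59076711/181 ≈ -3.2639e+5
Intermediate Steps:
n(D, p) = -24 (n(D, p) = -4*6 = -24)
K(M, W) = -8*(13 + W)/(-24 + M) (K(M, W) = -8*(W + 13)/(M - 24) = -8*(13 + W)/(-24 + M))
(-86154 + ((K(205, 251) + g) + 75713)) - 364706 = (-86154 + ((8*(-13 - 1*251)/(-24 + 205) + 48768) + 75713)) - 364706 = (-86154 + ((8*(-13 - 251)/181 + 48768) + 75713)) - 364706 = (-86154 + ((8*(1/181)*(-264) + 48768) + 75713)) - 364706 = (-86154 + ((-2112/181 + 48768) + 75713)) - 364706 = (-86154 + (8824896/181 + 75713)) - 364706 = (-86154 + 22528949/181) - 364706 = 6935075/181 - 364706 = -59076711/181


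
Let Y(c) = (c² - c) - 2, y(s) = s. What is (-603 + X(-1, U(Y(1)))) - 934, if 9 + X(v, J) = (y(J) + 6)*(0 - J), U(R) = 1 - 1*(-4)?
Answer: -1601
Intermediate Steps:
Y(c) = -2 + c² - c
U(R) = 5 (U(R) = 1 + 4 = 5)
X(v, J) = -9 - J*(6 + J) (X(v, J) = -9 + (J + 6)*(0 - J) = -9 + (6 + J)*(-J) = -9 - J*(6 + J))
(-603 + X(-1, U(Y(1)))) - 934 = (-603 + (-9 - 1*5² - 6*5)) - 934 = (-603 + (-9 - 1*25 - 30)) - 934 = (-603 + (-9 - 25 - 30)) - 934 = (-603 - 64) - 934 = -667 - 934 = -1601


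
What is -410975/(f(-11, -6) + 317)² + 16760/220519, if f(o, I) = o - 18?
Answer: -89237654585/18290727936 ≈ -4.8788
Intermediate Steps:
f(o, I) = -18 + o
-410975/(f(-11, -6) + 317)² + 16760/220519 = -410975/((-18 - 11) + 317)² + 16760/220519 = -410975/(-29 + 317)² + 16760*(1/220519) = -410975/(288²) + 16760/220519 = -410975/82944 + 16760/220519 = -89237654585/18290727936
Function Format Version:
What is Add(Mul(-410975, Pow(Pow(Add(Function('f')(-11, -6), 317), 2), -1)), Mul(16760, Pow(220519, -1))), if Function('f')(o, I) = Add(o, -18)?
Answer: Rational(-89237654585, 18290727936) ≈ -4.8788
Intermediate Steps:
Function('f')(o, I) = Add(-18, o)
Add(Mul(-410975, Pow(Pow(Add(Function('f')(-11, -6), 317), 2), -1)), Mul(16760, Pow(220519, -1))) = Add(Mul(-410975, Pow(Pow(Add(Add(-18, -11), 317), 2), -1)), Mul(16760, Pow(220519, -1))) = Add(Mul(-410975, Pow(Pow(Add(-29, 317), 2), -1)), Mul(16760, Rational(1, 220519))) = Add(Mul(-410975, Pow(Pow(288, 2), -1)), Rational(16760, 220519)) = Add(Mul(-410975, Pow(82944, -1)), Rational(16760, 220519)) = Add(Mul(-410975, Rational(1, 82944)), Rational(16760, 220519)) = Add(Rational(-410975, 82944), Rational(16760, 220519)) = Rational(-89237654585, 18290727936)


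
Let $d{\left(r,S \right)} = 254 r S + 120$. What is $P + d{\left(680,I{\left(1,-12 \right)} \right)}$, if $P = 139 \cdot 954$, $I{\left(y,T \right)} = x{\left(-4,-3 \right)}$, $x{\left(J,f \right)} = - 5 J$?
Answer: $3587126$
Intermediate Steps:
$I{\left(y,T \right)} = 20$ ($I{\left(y,T \right)} = \left(-5\right) \left(-4\right) = 20$)
$d{\left(r,S \right)} = 120 + 254 S r$ ($d{\left(r,S \right)} = 254 S r + 120 = 120 + 254 S r$)
$P = 132606$
$P + d{\left(680,I{\left(1,-12 \right)} \right)} = 132606 + \left(120 + 254 \cdot 20 \cdot 680\right) = 132606 + \left(120 + 3454400\right) = 132606 + 3454520 = 3587126$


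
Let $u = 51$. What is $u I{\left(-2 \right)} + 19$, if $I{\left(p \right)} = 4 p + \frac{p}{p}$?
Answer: $-338$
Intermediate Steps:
$I{\left(p \right)} = 1 + 4 p$ ($I{\left(p \right)} = 4 p + 1 = 1 + 4 p$)
$u I{\left(-2 \right)} + 19 = 51 \left(1 + 4 \left(-2\right)\right) + 19 = 51 \left(1 - 8\right) + 19 = 51 \left(-7\right) + 19 = -357 + 19 = -338$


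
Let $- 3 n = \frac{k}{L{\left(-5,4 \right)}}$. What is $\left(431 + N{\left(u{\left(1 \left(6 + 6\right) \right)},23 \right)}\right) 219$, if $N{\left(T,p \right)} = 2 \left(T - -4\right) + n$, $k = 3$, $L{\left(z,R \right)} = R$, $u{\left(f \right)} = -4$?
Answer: $\frac{377337}{4} \approx 94334.0$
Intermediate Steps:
$n = - \frac{1}{4}$ ($n = - \frac{3 \cdot \frac{1}{4}}{3} = \left(- \frac{1}{3}\right) \frac{3}{4} = - \frac{1}{4} \approx -0.25$)
$N{\left(T,p \right)} = \frac{31}{4} + 2 T$ ($N{\left(T,p \right)} = 2 \left(T - -4\right) - \frac{1}{4} = 2 \left(T + 4\right) - \frac{1}{4} = 2 \left(4 + T\right) - \frac{1}{4} = \left(8 + 2 T\right) - \frac{1}{4} = \frac{31}{4} + 2 T$)
$\left(431 + N{\left(u{\left(1 \left(6 + 6\right) \right)},23 \right)}\right) 219 = \left(431 + \left(\frac{31}{4} + 2 \left(-4\right)\right)\right) 219 = \left(431 + \left(\frac{31}{4} - 8\right)\right) 219 = \left(431 - \frac{1}{4}\right) 219 = \frac{1723}{4} \cdot 219 = \frac{377337}{4}$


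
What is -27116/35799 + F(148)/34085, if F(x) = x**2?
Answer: -140107564/1220208915 ≈ -0.11482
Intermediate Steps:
-27116/35799 + F(148)/34085 = -27116/35799 + 148**2/34085 = -27116*1/35799 + 21904*(1/34085) = -27116/35799 + 21904/34085 = -140107564/1220208915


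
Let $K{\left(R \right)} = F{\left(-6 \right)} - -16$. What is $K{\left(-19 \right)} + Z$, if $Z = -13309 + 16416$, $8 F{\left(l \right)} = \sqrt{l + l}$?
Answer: $3123 + \frac{i \sqrt{3}}{4} \approx 3123.0 + 0.43301 i$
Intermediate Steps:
$F{\left(l \right)} = \frac{\sqrt{2} \sqrt{l}}{8}$ ($F{\left(l \right)} = \frac{\sqrt{l + l}}{8} = \frac{\sqrt{2 l}}{8} = \frac{\sqrt{2} \sqrt{l}}{8}$)
$K{\left(R \right)} = 16 + \frac{i \sqrt{3}}{4}$ ($K{\left(R \right)} = \frac{\sqrt{2} \sqrt{-6}}{8} - -16 = \frac{\sqrt{2} i \sqrt{6}}{8} + 16 = \frac{i \sqrt{3}}{4} + 16 = 16 + \frac{i \sqrt{3}}{4}$)
$Z = 3107$
$K{\left(-19 \right)} + Z = \left(16 + \frac{i \sqrt{3}}{4}\right) + 3107 = 3123 + \frac{i \sqrt{3}}{4}$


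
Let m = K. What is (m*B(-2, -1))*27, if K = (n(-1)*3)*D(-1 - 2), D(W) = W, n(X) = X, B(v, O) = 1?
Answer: 243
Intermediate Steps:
K = 9 (K = (-1*3)*(-1 - 2) = -3*(-3) = 9)
m = 9
(m*B(-2, -1))*27 = (9*1)*27 = 9*27 = 243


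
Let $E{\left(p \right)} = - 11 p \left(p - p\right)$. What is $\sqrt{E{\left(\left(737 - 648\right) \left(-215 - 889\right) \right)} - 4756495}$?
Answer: $i \sqrt{4756495} \approx 2180.9 i$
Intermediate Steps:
$E{\left(p \right)} = 0$ ($E{\left(p \right)} = - 11 p 0 = 0$)
$\sqrt{E{\left(\left(737 - 648\right) \left(-215 - 889\right) \right)} - 4756495} = \sqrt{0 - 4756495} = \sqrt{-4756495} = i \sqrt{4756495}$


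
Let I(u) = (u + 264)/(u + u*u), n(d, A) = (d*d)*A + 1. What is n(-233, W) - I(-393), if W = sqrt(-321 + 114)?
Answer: 51395/51352 + 162867*I*sqrt(23) ≈ 1.0008 + 7.8108e+5*I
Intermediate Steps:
W = 3*I*sqrt(23) (W = sqrt(-207) = 3*I*sqrt(23) ≈ 14.387*I)
n(d, A) = 1 + A*d**2 (n(d, A) = d**2*A + 1 = A*d**2 + 1 = 1 + A*d**2)
I(u) = (264 + u)/(u + u**2)
n(-233, W) - I(-393) = (1 + (3*I*sqrt(23))*(-233)**2) - (264 - 393)/((-393)*(1 - 393)) = (1 + (3*I*sqrt(23))*54289) - (-1)*(-129)/(393*(-392)) = (1 + 162867*I*sqrt(23)) - (-1)*(-1)*(-129)/(393*392) = (1 + 162867*I*sqrt(23)) - 1*(-43/51352) = (1 + 162867*I*sqrt(23)) + 43/51352 = 51395/51352 + 162867*I*sqrt(23)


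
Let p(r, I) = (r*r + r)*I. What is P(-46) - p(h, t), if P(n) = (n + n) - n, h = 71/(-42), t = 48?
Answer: -14998/147 ≈ -102.03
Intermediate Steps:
h = -71/42 (h = 71*(-1/42) = -71/42 ≈ -1.6905)
p(r, I) = I*(r + r**2) (p(r, I) = (r**2 + r)*I = (r + r**2)*I = I*(r + r**2))
P(n) = n (P(n) = 2*n - n = n)
P(-46) - p(h, t) = -46 - 48*(-71)*(1 - 71/42)/42 = -46 - 48*(-71)*(-29)/(42*42) = -46 - 1*8236/147 = -46 - 8236/147 = -14998/147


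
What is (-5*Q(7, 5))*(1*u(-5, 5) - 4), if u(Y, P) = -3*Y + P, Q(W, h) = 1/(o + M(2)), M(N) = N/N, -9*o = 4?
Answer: -144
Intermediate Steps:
o = -4/9 (o = -⅑*4 = -4/9 ≈ -0.44444)
M(N) = 1
Q(W, h) = 9/5 (Q(W, h) = 1/(-4/9 + 1) = 1/(5/9) = 9/5)
u(Y, P) = P - 3*Y
(-5*Q(7, 5))*(1*u(-5, 5) - 4) = (-5*9/5)*(1*(5 - 3*(-5)) - 4) = -9*(1*(5 + 15) - 4) = -9*(1*20 - 4) = -9*(20 - 4) = -9*16 = -144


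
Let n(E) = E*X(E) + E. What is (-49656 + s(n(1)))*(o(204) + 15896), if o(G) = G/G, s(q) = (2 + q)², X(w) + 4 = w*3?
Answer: -789317844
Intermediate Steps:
X(w) = -4 + 3*w (X(w) = -4 + w*3 = -4 + 3*w)
n(E) = E + E*(-4 + 3*E) (n(E) = E*(-4 + 3*E) + E = E + E*(-4 + 3*E))
o(G) = 1
(-49656 + s(n(1)))*(o(204) + 15896) = (-49656 + (2 + 3*1*(-1 + 1))²)*(1 + 15896) = (-49656 + (2 + 3*1*0)²)*15897 = (-49656 + (2 + 0)²)*15897 = (-49656 + 2²)*15897 = (-49656 + 4)*15897 = -49652*15897 = -789317844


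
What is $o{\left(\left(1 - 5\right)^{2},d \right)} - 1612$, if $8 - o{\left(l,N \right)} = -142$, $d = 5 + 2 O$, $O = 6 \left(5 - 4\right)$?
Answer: $-1462$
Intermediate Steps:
$O = 6$ ($O = 6 \cdot 1 = 6$)
$d = 17$ ($d = 5 + 2 \cdot 6 = 5 + 12 = 17$)
$o{\left(l,N \right)} = 150$ ($o{\left(l,N \right)} = 8 - -142 = 8 + 142 = 150$)
$o{\left(\left(1 - 5\right)^{2},d \right)} - 1612 = 150 - 1612 = -1462$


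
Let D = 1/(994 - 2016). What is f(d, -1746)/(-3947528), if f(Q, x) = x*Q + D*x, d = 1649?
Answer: 1471246821/2017186808 ≈ 0.72936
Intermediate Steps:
D = -1/1022 (D = 1/(-1022) = -1/1022 ≈ -0.00097847)
f(Q, x) = -x/1022 + Q*x (f(Q, x) = x*Q - x/1022 = Q*x - x/1022 = -x/1022 + Q*x)
f(d, -1746)/(-3947528) = -1746*(-1/1022 + 1649)/(-3947528) = -1746*1685277/1022*(-1/3947528) = -1471246821/511*(-1/3947528) = 1471246821/2017186808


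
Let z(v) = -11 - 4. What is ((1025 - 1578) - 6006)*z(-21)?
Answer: 98385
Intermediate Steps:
z(v) = -15
((1025 - 1578) - 6006)*z(-21) = ((1025 - 1578) - 6006)*(-15) = (-553 - 6006)*(-15) = -6559*(-15) = 98385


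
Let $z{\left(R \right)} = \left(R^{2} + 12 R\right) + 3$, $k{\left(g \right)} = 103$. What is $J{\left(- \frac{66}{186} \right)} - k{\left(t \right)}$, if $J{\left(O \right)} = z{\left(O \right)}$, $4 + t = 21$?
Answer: $- \frac{100071}{961} \approx -104.13$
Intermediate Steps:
$t = 17$ ($t = -4 + 21 = 17$)
$z{\left(R \right)} = 3 + R^{2} + 12 R$
$J{\left(O \right)} = 3 + O^{2} + 12 O$
$J{\left(- \frac{66}{186} \right)} - k{\left(t \right)} = \left(3 + \left(- \frac{66}{186}\right)^{2} + 12 \left(- \frac{66}{186}\right)\right) - 103 = \left(3 + \left(\left(-66\right) \frac{1}{186}\right)^{2} + 12 \left(\left(-66\right) \frac{1}{186}\right)\right) - 103 = \left(3 + \left(- \frac{11}{31}\right)^{2} + 12 \left(- \frac{11}{31}\right)\right) - 103 = \left(3 + \frac{121}{961} - \frac{132}{31}\right) - 103 = - \frac{1088}{961} - 103 = - \frac{100071}{961}$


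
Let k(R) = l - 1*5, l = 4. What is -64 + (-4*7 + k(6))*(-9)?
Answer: 197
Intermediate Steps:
k(R) = -1 (k(R) = 4 - 1*5 = 4 - 5 = -1)
-64 + (-4*7 + k(6))*(-9) = -64 + (-4*7 - 1)*(-9) = -64 + (-28 - 1)*(-9) = -64 - 29*(-9) = -64 + 261 = 197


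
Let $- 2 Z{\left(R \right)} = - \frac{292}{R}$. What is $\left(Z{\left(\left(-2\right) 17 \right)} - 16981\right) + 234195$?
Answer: $\frac{3692565}{17} \approx 2.1721 \cdot 10^{5}$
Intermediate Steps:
$Z{\left(R \right)} = \frac{146}{R}$ ($Z{\left(R \right)} = - \frac{\left(-292\right) \frac{1}{R}}{2} = \frac{146}{R}$)
$\left(Z{\left(\left(-2\right) 17 \right)} - 16981\right) + 234195 = \left(\frac{146}{\left(-2\right) 17} - 16981\right) + 234195 = \left(\frac{146}{-34} - 16981\right) + 234195 = \left(146 \left(- \frac{1}{34}\right) - 16981\right) + 234195 = \left(- \frac{73}{17} - 16981\right) + 234195 = - \frac{288750}{17} + 234195 = \frac{3692565}{17}$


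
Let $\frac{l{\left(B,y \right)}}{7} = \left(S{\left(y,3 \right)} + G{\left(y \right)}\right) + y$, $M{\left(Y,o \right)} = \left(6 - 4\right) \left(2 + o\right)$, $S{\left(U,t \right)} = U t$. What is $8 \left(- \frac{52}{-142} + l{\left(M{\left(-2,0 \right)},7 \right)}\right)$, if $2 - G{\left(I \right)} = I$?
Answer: $\frac{91656}{71} \approx 1290.9$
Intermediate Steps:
$M{\left(Y,o \right)} = 4 + 2 o$ ($M{\left(Y,o \right)} = 2 \left(2 + o\right) = 4 + 2 o$)
$G{\left(I \right)} = 2 - I$
$l{\left(B,y \right)} = 14 + 21 y$ ($l{\left(B,y \right)} = 7 \left(\left(y 3 - \left(-2 + y\right)\right) + y\right) = 7 \left(\left(3 y - \left(-2 + y\right)\right) + y\right) = 7 \left(\left(2 + 2 y\right) + y\right) = 7 \left(2 + 3 y\right) = 14 + 21 y$)
$8 \left(- \frac{52}{-142} + l{\left(M{\left(-2,0 \right)},7 \right)}\right) = 8 \left(- \frac{52}{-142} + \left(14 + 21 \cdot 7\right)\right) = 8 \left(\left(-52\right) \left(- \frac{1}{142}\right) + \left(14 + 147\right)\right) = 8 \left(\frac{26}{71} + 161\right) = 8 \cdot \frac{11457}{71} = \frac{91656}{71}$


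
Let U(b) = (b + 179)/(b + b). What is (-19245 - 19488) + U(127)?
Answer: -4918938/127 ≈ -38732.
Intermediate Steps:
U(b) = (179 + b)/(2*b) (U(b) = (179 + b)/((2*b)) = (179 + b)*(1/(2*b)) = (179 + b)/(2*b))
(-19245 - 19488) + U(127) = (-19245 - 19488) + (1/2)*(179 + 127)/127 = -38733 + (1/2)*(1/127)*306 = -38733 + 153/127 = -4918938/127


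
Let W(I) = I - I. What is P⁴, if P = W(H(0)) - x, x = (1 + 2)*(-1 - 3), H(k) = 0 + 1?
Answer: 20736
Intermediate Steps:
H(k) = 1
x = -12 (x = 3*(-4) = -12)
W(I) = 0
P = 12 (P = 0 - 1*(-12) = 0 + 12 = 12)
P⁴ = 12⁴ = 20736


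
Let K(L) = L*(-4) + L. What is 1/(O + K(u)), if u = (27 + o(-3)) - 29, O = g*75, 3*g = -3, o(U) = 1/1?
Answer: -1/72 ≈ -0.013889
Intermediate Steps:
o(U) = 1
g = -1 (g = (⅓)*(-3) = -1)
O = -75 (O = -1*75 = -75)
u = -1 (u = (27 + 1) - 29 = 28 - 29 = -1)
K(L) = -3*L (K(L) = -4*L + L = -3*L)
1/(O + K(u)) = 1/(-75 - 3*(-1)) = 1/(-75 + 3) = 1/(-72) = -1/72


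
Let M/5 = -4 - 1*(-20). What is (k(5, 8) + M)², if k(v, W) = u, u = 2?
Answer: 6724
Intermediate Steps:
k(v, W) = 2
M = 80 (M = 5*(-4 - 1*(-20)) = 5*(-4 + 20) = 5*16 = 80)
(k(5, 8) + M)² = (2 + 80)² = 82² = 6724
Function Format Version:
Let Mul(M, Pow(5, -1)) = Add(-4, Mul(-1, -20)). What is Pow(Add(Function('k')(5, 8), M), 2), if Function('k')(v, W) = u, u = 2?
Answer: 6724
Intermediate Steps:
Function('k')(v, W) = 2
M = 80 (M = Mul(5, Add(-4, Mul(-1, -20))) = Mul(5, Add(-4, 20)) = Mul(5, 16) = 80)
Pow(Add(Function('k')(5, 8), M), 2) = Pow(Add(2, 80), 2) = Pow(82, 2) = 6724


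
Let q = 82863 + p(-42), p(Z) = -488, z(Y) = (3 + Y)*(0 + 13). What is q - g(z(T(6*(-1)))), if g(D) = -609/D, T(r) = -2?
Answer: 1071484/13 ≈ 82422.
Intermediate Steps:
z(Y) = 39 + 13*Y (z(Y) = (3 + Y)*13 = 39 + 13*Y)
q = 82375 (q = 82863 - 488 = 82375)
q - g(z(T(6*(-1)))) = 82375 - (-609)/(39 + 13*(-2)) = 82375 - (-609)/(39 - 26) = 82375 - (-609)/13 = 82375 - 1*(-609/13) = 82375 + 609/13 = 1071484/13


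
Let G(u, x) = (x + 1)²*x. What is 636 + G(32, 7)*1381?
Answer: 619324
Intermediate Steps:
G(u, x) = x*(1 + x)² (G(u, x) = (1 + x)²*x = x*(1 + x)²)
636 + G(32, 7)*1381 = 636 + (7*(1 + 7)²)*1381 = 636 + (7*8²)*1381 = 636 + (7*64)*1381 = 636 + 448*1381 = 636 + 618688 = 619324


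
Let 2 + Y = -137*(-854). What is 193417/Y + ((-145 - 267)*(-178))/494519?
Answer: 104228400079/57856744924 ≈ 1.8015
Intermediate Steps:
Y = 116996 (Y = -2 - 137*(-854) = -2 + 116998 = 116996)
193417/Y + ((-145 - 267)*(-178))/494519 = 193417/116996 + ((-145 - 267)*(-178))/494519 = 193417*(1/116996) - 412*(-178)*(1/494519) = 193417/116996 + 73336*(1/494519) = 193417/116996 + 73336/494519 = 104228400079/57856744924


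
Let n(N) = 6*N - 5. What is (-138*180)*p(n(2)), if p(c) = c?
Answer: -173880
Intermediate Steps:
n(N) = -5 + 6*N
(-138*180)*p(n(2)) = (-138*180)*(-5 + 6*2) = -24840*(-5 + 12) = -24840*7 = -173880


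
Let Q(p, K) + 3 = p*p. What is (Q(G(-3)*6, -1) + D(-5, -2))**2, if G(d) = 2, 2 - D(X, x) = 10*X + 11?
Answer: 33124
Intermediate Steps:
D(X, x) = -9 - 10*X (D(X, x) = 2 - (10*X + 11) = 2 - (11 + 10*X) = 2 + (-11 - 10*X) = -9 - 10*X)
Q(p, K) = -3 + p**2 (Q(p, K) = -3 + p*p = -3 + p**2)
(Q(G(-3)*6, -1) + D(-5, -2))**2 = ((-3 + (2*6)**2) + (-9 - 10*(-5)))**2 = ((-3 + 12**2) + (-9 + 50))**2 = ((-3 + 144) + 41)**2 = (141 + 41)**2 = 182**2 = 33124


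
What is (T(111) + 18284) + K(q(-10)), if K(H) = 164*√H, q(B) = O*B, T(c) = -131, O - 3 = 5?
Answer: 18153 + 656*I*√5 ≈ 18153.0 + 1466.9*I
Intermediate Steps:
O = 8 (O = 3 + 5 = 8)
q(B) = 8*B
(T(111) + 18284) + K(q(-10)) = (-131 + 18284) + 164*√(8*(-10)) = 18153 + 164*√(-80) = 18153 + 164*(4*I*√5) = 18153 + 656*I*√5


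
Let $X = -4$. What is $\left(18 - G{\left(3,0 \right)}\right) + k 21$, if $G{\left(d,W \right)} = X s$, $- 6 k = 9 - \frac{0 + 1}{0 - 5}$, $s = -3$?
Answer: $- \frac{131}{5} \approx -26.2$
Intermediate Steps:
$k = - \frac{23}{15}$ ($k = - \frac{9 - \frac{0 + 1}{0 - 5}}{6} = - \frac{9 - 1 \frac{1}{-5}}{6} = - \frac{9 - 1 \left(- \frac{1}{5}\right)}{6} = - \frac{9 - - \frac{1}{5}}{6} = - \frac{9 + \frac{1}{5}}{6} = \left(- \frac{1}{6}\right) \frac{46}{5} = - \frac{23}{15} \approx -1.5333$)
$G{\left(d,W \right)} = 12$ ($G{\left(d,W \right)} = \left(-4\right) \left(-3\right) = 12$)
$\left(18 - G{\left(3,0 \right)}\right) + k 21 = \left(18 - 12\right) - \frac{161}{5} = 6 - \frac{161}{5} = - \frac{131}{5}$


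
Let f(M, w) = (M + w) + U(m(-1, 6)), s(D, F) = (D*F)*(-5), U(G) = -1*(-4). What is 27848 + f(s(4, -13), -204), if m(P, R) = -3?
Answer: 27908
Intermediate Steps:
U(G) = 4
s(D, F) = -5*D*F
f(M, w) = 4 + M + w (f(M, w) = (M + w) + 4 = 4 + M + w)
27848 + f(s(4, -13), -204) = 27848 + (4 - 5*4*(-13) - 204) = 27848 + (4 + 260 - 204) = 27848 + 60 = 27908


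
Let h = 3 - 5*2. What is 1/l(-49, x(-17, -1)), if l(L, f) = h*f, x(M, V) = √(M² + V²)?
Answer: -√290/2030 ≈ -0.0083889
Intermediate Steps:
h = -7 (h = 3 - 10 = -7)
l(L, f) = -7*f
1/l(-49, x(-17, -1)) = 1/(-7*√((-17)² + (-1)²)) = 1/(-7*√(289 + 1)) = 1/(-7*√290) = -√290/2030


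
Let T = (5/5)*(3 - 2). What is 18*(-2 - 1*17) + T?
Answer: -341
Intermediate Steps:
T = 1 (T = (5*(⅕))*1 = 1*1 = 1)
18*(-2 - 1*17) + T = 18*(-2 - 1*17) + 1 = 18*(-2 - 17) + 1 = 18*(-19) + 1 = -342 + 1 = -341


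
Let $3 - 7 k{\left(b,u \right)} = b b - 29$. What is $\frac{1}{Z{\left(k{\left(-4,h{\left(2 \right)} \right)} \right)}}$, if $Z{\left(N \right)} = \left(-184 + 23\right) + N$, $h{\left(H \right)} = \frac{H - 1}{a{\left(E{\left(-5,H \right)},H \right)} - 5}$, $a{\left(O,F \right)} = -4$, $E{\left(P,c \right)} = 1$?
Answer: $- \frac{7}{1111} \approx -0.0063006$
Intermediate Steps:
$h{\left(H \right)} = \frac{1}{9} - \frac{H}{9}$ ($h{\left(H \right)} = \frac{H - 1}{-4 - 5} = \frac{-1 + H}{-9} = \left(-1 + H\right) \left(- \frac{1}{9}\right) = \frac{1}{9} - \frac{H}{9}$)
$k{\left(b,u \right)} = \frac{32}{7} - \frac{b^{2}}{7}$ ($k{\left(b,u \right)} = \frac{3}{7} - \frac{b b - 29}{7} = \frac{3}{7} - \frac{b^{2} - 29}{7} = \frac{3}{7} - \frac{-29 + b^{2}}{7} = \frac{3}{7} - \left(- \frac{29}{7} + \frac{b^{2}}{7}\right) = \frac{32}{7} - \frac{b^{2}}{7}$)
$Z{\left(N \right)} = -161 + N$
$\frac{1}{Z{\left(k{\left(-4,h{\left(2 \right)} \right)} \right)}} = \frac{1}{-161 + \left(\frac{32}{7} - \frac{\left(-4\right)^{2}}{7}\right)} = \frac{1}{-161 + \left(\frac{32}{7} - \frac{16}{7}\right)} = \frac{1}{-161 + \frac{16}{7}} = \frac{1}{- \frac{1111}{7}} = - \frac{7}{1111}$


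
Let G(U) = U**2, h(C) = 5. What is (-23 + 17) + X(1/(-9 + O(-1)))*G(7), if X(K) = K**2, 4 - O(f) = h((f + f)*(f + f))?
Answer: -551/100 ≈ -5.5100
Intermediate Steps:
O(f) = -1 (O(f) = 4 - 1*5 = 4 - 5 = -1)
(-23 + 17) + X(1/(-9 + O(-1)))*G(7) = (-23 + 17) + (1/(-9 - 1))**2*7**2 = -6 + (1/(-10))**2*49 = -6 + (-1/10)**2*49 = -6 + (1/100)*49 = -6 + 49/100 = -551/100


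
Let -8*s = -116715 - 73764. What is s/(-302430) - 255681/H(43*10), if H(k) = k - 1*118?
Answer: -8592559279/10484240 ≈ -819.57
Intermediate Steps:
H(k) = -118 + k (H(k) = k - 118 = -118 + k)
s = 190479/8 (s = -(-116715 - 73764)/8 = -⅛*(-190479) = 190479/8 ≈ 23810.)
s/(-302430) - 255681/H(43*10) = (190479/8)/(-302430) - 255681/(-118 + 43*10) = (190479/8)*(-1/302430) - 255681/(-118 + 430) = -63493/806480 - 255681/312 = -63493/806480 - 255681*1/312 = -63493/806480 - 85227/104 = -8592559279/10484240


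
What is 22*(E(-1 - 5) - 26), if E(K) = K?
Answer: -704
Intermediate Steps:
22*(E(-1 - 5) - 26) = 22*((-1 - 5) - 26) = 22*(-6 - 26) = 22*(-32) = -704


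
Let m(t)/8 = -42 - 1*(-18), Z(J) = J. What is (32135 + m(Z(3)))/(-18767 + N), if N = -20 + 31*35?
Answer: -31943/17702 ≈ -1.8045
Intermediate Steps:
m(t) = -192 (m(t) = 8*(-42 - 1*(-18)) = 8*(-42 + 18) = 8*(-24) = -192)
N = 1065 (N = -20 + 1085 = 1065)
(32135 + m(Z(3)))/(-18767 + N) = (32135 - 192)/(-18767 + 1065) = 31943/(-17702) = 31943*(-1/17702) = -31943/17702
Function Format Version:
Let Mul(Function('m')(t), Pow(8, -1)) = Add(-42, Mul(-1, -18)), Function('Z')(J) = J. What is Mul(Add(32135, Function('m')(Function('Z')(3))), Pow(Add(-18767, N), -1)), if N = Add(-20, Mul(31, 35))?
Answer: Rational(-31943, 17702) ≈ -1.8045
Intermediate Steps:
Function('m')(t) = -192 (Function('m')(t) = Mul(8, Add(-42, Mul(-1, -18))) = Mul(8, Add(-42, 18)) = Mul(8, -24) = -192)
N = 1065 (N = Add(-20, 1085) = 1065)
Mul(Add(32135, Function('m')(Function('Z')(3))), Pow(Add(-18767, N), -1)) = Mul(Add(32135, -192), Pow(Add(-18767, 1065), -1)) = Mul(31943, Pow(-17702, -1)) = Mul(31943, Rational(-1, 17702)) = Rational(-31943, 17702)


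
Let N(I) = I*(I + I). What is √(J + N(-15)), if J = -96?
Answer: √354 ≈ 18.815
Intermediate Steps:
N(I) = 2*I² (N(I) = I*(2*I) = 2*I²)
√(J + N(-15)) = √(-96 + 2*(-15)²) = √(-96 + 2*225) = √(-96 + 450) = √354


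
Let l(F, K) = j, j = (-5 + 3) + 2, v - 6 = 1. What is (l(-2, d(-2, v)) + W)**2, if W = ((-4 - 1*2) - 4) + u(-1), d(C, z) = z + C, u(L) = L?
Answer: 121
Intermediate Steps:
v = 7 (v = 6 + 1 = 7)
d(C, z) = C + z
j = 0 (j = -2 + 2 = 0)
l(F, K) = 0
W = -11 (W = ((-4 - 1*2) - 4) - 1 = ((-4 - 2) - 4) - 1 = (-6 - 4) - 1 = -10 - 1 = -11)
(l(-2, d(-2, v)) + W)**2 = (0 - 11)**2 = (-11)**2 = 121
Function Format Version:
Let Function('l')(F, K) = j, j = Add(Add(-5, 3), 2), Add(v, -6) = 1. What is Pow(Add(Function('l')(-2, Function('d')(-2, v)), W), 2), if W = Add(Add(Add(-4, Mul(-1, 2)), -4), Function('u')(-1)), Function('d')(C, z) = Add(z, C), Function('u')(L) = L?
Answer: 121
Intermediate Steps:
v = 7 (v = Add(6, 1) = 7)
Function('d')(C, z) = Add(C, z)
j = 0 (j = Add(-2, 2) = 0)
Function('l')(F, K) = 0
W = -11 (W = Add(Add(Add(-4, Mul(-1, 2)), -4), -1) = Add(Add(Add(-4, -2), -4), -1) = Add(Add(-6, -4), -1) = Add(-10, -1) = -11)
Pow(Add(Function('l')(-2, Function('d')(-2, v)), W), 2) = Pow(Add(0, -11), 2) = Pow(-11, 2) = 121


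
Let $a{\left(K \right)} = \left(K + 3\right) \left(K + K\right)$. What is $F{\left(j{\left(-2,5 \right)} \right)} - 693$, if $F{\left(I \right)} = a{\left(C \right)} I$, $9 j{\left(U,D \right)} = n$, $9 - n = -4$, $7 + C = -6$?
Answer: $- \frac{2857}{9} \approx -317.44$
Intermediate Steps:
$C = -13$ ($C = -7 - 6 = -13$)
$n = 13$ ($n = 9 - -4 = 9 + 4 = 13$)
$j{\left(U,D \right)} = \frac{13}{9}$ ($j{\left(U,D \right)} = \frac{1}{9} \cdot 13 = \frac{13}{9}$)
$a{\left(K \right)} = 2 K \left(3 + K\right)$ ($a{\left(K \right)} = \left(3 + K\right) 2 K = 2 K \left(3 + K\right)$)
$F{\left(I \right)} = 260 I$ ($F{\left(I \right)} = 2 \left(-13\right) \left(3 - 13\right) I = 2 \left(-13\right) \left(-10\right) I = 260 I$)
$F{\left(j{\left(-2,5 \right)} \right)} - 693 = 260 \cdot \frac{13}{9} - 693 = \frac{3380}{9} - 693 = - \frac{2857}{9}$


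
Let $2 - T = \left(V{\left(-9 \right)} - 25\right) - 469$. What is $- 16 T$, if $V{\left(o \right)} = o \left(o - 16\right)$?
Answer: $-4336$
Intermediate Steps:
$V{\left(o \right)} = o \left(-16 + o\right)$
$T = 271$ ($T = 2 - \left(\left(- 9 \left(-16 - 9\right) - 25\right) - 469\right) = 2 - \left(\left(\left(-9\right) \left(-25\right) - 25\right) - 469\right) = 2 - \left(\left(225 - 25\right) - 469\right) = 2 - \left(200 - 469\right) = 2 - -269 = 2 + 269 = 271$)
$- 16 T = \left(-16\right) 271 = -4336$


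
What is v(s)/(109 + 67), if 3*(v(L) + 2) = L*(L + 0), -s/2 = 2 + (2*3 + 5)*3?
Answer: 2447/264 ≈ 9.2689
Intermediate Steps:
s = -70 (s = -2*(2 + (2*3 + 5)*3) = -2*(2 + (6 + 5)*3) = -2*(2 + 11*3) = -2*(2 + 33) = -2*35 = -70)
v(L) = -2 + L**2/3 (v(L) = -2 + (L*(L + 0))/3 = -2 + (L*L)/3 = -2 + L**2/3)
v(s)/(109 + 67) = (-2 + (1/3)*(-70)**2)/(109 + 67) = (-2 + (1/3)*4900)/176 = (-2 + 4900/3)*(1/176) = (4894/3)*(1/176) = 2447/264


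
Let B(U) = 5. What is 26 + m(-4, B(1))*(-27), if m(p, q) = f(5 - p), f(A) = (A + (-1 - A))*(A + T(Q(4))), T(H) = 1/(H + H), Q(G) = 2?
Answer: 1103/4 ≈ 275.75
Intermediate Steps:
T(H) = 1/(2*H)
f(A) = -¼ - A (f(A) = (A + (-1 - A))*(A + (½)/2) = -(A + (½)*(½)) = -(A + ¼) = -(¼ + A) = -¼ - A)
m(p, q) = -21/4 + p (m(p, q) = -¼ - (5 - p) = -¼ + (-5 + p) = -21/4 + p)
26 + m(-4, B(1))*(-27) = 26 + (-21/4 - 4)*(-27) = 26 - 37/4*(-27) = 26 + 999/4 = 1103/4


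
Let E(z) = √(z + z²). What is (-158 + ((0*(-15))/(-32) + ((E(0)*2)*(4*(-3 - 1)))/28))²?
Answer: 24964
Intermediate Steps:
(-158 + ((0*(-15))/(-32) + ((E(0)*2)*(4*(-3 - 1)))/28))² = (-158 + ((0*(-15))/(-32) + ((√(0*(1 + 0))*2)*(4*(-3 - 1)))/28))² = (-158 + (0*(-1/32) + ((√(0*1)*2)*(4*(-4)))*(1/28)))² = (-158 + (0 + ((√0*2)*(-16))*(1/28)))² = (-158 + (0 + ((0*2)*(-16))*(1/28)))² = (-158 + (0 + (0*(-16))*(1/28)))² = (-158 + (0 + 0*(1/28)))² = (-158 + (0 + 0))² = (-158 + 0)² = (-158)² = 24964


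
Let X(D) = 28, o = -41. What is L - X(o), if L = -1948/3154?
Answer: -45130/1577 ≈ -28.618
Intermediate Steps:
L = -974/1577 (L = -1948*1/3154 = -974/1577 ≈ -0.61763)
L - X(o) = -974/1577 - 1*28 = -974/1577 - 28 = -45130/1577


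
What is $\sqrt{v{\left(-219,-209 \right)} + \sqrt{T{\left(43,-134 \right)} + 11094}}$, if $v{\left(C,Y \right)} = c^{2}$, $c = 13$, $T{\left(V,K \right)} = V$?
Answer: $\sqrt{169 + \sqrt{11137}} \approx 16.569$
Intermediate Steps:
$v{\left(C,Y \right)} = 169$ ($v{\left(C,Y \right)} = 13^{2} = 169$)
$\sqrt{v{\left(-219,-209 \right)} + \sqrt{T{\left(43,-134 \right)} + 11094}} = \sqrt{169 + \sqrt{43 + 11094}} = \sqrt{169 + \sqrt{11137}}$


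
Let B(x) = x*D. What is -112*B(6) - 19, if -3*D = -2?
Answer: -467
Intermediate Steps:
D = 2/3 (D = -1/3*(-2) = 2/3 ≈ 0.66667)
B(x) = 2*x/3 (B(x) = x*(2/3) = 2*x/3)
-112*B(6) - 19 = -224*6/3 - 19 = -112*4 - 19 = -448 - 19 = -467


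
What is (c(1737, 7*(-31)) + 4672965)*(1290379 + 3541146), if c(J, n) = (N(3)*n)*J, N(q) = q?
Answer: 17114121561450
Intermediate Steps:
c(J, n) = 3*J*n (c(J, n) = (3*n)*J = 3*J*n)
(c(1737, 7*(-31)) + 4672965)*(1290379 + 3541146) = (3*1737*(7*(-31)) + 4672965)*(1290379 + 3541146) = (3*1737*(-217) + 4672965)*4831525 = (-1130787 + 4672965)*4831525 = 3542178*4831525 = 17114121561450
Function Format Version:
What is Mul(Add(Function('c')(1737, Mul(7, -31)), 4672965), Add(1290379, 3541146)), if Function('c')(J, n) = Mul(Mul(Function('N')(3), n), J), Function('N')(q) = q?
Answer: 17114121561450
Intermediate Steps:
Function('c')(J, n) = Mul(3, J, n) (Function('c')(J, n) = Mul(Mul(3, n), J) = Mul(3, J, n))
Mul(Add(Function('c')(1737, Mul(7, -31)), 4672965), Add(1290379, 3541146)) = Mul(Add(Mul(3, 1737, Mul(7, -31)), 4672965), Add(1290379, 3541146)) = Mul(Add(Mul(3, 1737, -217), 4672965), 4831525) = Mul(Add(-1130787, 4672965), 4831525) = Mul(3542178, 4831525) = 17114121561450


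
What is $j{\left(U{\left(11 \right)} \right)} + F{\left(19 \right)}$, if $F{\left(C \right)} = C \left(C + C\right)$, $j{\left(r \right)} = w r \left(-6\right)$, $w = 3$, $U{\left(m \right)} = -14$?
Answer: $974$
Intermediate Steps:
$j{\left(r \right)} = - 18 r$ ($j{\left(r \right)} = 3 r \left(-6\right) = - 18 r$)
$F{\left(C \right)} = 2 C^{2}$ ($F{\left(C \right)} = C 2 C = 2 C^{2}$)
$j{\left(U{\left(11 \right)} \right)} + F{\left(19 \right)} = \left(-18\right) \left(-14\right) + 2 \cdot 19^{2} = 252 + 2 \cdot 361 = 252 + 722 = 974$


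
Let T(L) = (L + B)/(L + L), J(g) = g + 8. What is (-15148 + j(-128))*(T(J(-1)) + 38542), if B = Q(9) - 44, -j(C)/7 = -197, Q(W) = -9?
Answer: -530639557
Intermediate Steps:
J(g) = 8 + g
j(C) = 1379 (j(C) = -7*(-197) = 1379)
B = -53 (B = -9 - 44 = -53)
T(L) = (-53 + L)/(2*L) (T(L) = (L - 53)/(L + L) = (-53 + L)/((2*L)) = (-53 + L)*(1/(2*L)) = (-53 + L)/(2*L))
(-15148 + j(-128))*(T(J(-1)) + 38542) = (-15148 + 1379)*((-53 + (8 - 1))/(2*(8 - 1)) + 38542) = -13769*((½)*(-53 + 7)/7 + 38542) = -13769*((½)*(⅐)*(-46) + 38542) = -13769*(-23/7 + 38542) = -13769*269771/7 = -530639557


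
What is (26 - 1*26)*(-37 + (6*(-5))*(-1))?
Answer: 0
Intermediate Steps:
(26 - 1*26)*(-37 + (6*(-5))*(-1)) = (26 - 26)*(-37 - 30*(-1)) = 0*(-37 + 30) = 0*(-7) = 0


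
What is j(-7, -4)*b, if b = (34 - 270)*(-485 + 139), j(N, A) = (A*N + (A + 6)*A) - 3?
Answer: 1388152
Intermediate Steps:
j(N, A) = -3 + A*N + A*(6 + A) (j(N, A) = (A*N + (6 + A)*A) - 3 = (A*N + A*(6 + A)) - 3 = -3 + A*N + A*(6 + A))
b = 81656 (b = -236*(-346) = 81656)
j(-7, -4)*b = (-3 + (-4)² + 6*(-4) - 4*(-7))*81656 = (-3 + 16 - 24 + 28)*81656 = 17*81656 = 1388152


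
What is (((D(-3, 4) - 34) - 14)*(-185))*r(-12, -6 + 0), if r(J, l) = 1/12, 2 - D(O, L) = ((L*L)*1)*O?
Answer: -185/6 ≈ -30.833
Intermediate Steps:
D(O, L) = 2 - O*L² (D(O, L) = 2 - (L*L)*1*O = 2 - L²*1*O = 2 - L²*O = 2 - O*L²)
r(J, l) = 1/12
(((D(-3, 4) - 34) - 14)*(-185))*r(-12, -6 + 0) = ((((2 - 1*(-3)*4²) - 34) - 14)*(-185))*(1/12) = ((((2 - 1*(-3)*16) - 34) - 14)*(-185))*(1/12) = ((((2 + 48) - 34) - 14)*(-185))*(1/12) = (((50 - 34) - 14)*(-185))*(1/12) = ((16 - 14)*(-185))*(1/12) = (2*(-185))*(1/12) = -370*1/12 = -185/6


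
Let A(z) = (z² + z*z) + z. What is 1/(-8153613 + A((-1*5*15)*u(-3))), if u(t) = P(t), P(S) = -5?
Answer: -1/7871988 ≈ -1.2703e-7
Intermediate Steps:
u(t) = -5
A(z) = z + 2*z² (A(z) = (z² + z²) + z = 2*z² + z = z + 2*z²)
1/(-8153613 + A((-1*5*15)*u(-3))) = 1/(-8153613 + ((-1*5*15)*(-5))*(1 + 2*((-1*5*15)*(-5)))) = 1/(-8153613 + (-5*15*(-5))*(1 + 2*(-5*15*(-5)))) = 1/(-8153613 + (-75*(-5))*(1 + 2*(-75*(-5)))) = 1/(-8153613 + 375*(1 + 2*375)) = 1/(-8153613 + 375*(1 + 750)) = 1/(-8153613 + 375*751) = 1/(-8153613 + 281625) = 1/(-7871988) = -1/7871988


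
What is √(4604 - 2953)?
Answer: √1651 ≈ 40.633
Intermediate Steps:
√(4604 - 2953) = √1651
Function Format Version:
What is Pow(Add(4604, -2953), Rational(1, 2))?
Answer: Pow(1651, Rational(1, 2)) ≈ 40.633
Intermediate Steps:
Pow(Add(4604, -2953), Rational(1, 2)) = Pow(1651, Rational(1, 2))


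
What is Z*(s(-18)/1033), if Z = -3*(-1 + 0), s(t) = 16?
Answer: 48/1033 ≈ 0.046467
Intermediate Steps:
Z = 3 (Z = -3*(-1) = 3)
Z*(s(-18)/1033) = 3*(16/1033) = 48/1033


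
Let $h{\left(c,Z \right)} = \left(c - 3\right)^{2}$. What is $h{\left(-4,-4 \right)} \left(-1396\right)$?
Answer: $-68404$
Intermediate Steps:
$h{\left(c,Z \right)} = \left(-3 + c\right)^{2}$
$h{\left(-4,-4 \right)} \left(-1396\right) = \left(-3 - 4\right)^{2} \left(-1396\right) = \left(-7\right)^{2} \left(-1396\right) = 49 \left(-1396\right) = -68404$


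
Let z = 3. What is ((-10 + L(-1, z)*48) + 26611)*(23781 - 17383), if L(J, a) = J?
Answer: 169886094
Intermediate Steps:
((-10 + L(-1, z)*48) + 26611)*(23781 - 17383) = ((-10 - 1*48) + 26611)*(23781 - 17383) = ((-10 - 48) + 26611)*6398 = (-58 + 26611)*6398 = 26553*6398 = 169886094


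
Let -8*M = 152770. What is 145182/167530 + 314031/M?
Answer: -3986974533/255935581 ≈ -15.578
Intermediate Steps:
M = -76385/4 (M = -1/8*152770 = -76385/4 ≈ -19096.)
145182/167530 + 314031/M = 145182/167530 + 314031/(-76385/4) = 145182*(1/167530) + 314031*(-4/76385) = 72591/83765 - 1256124/76385 = -3986974533/255935581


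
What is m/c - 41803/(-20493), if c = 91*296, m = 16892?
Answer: 368043341/137999862 ≈ 2.6670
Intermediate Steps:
c = 26936
m/c - 41803/(-20493) = 16892/26936 - 41803/(-20493) = 16892*(1/26936) - 41803*(-1/20493) = 4223/6734 + 41803/20493 = 368043341/137999862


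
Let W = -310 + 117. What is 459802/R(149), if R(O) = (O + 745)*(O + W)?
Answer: -229901/19668 ≈ -11.689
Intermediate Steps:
W = -193
R(O) = (-193 + O)*(745 + O) (R(O) = (O + 745)*(O - 193) = (745 + O)*(-193 + O) = (-193 + O)*(745 + O))
459802/R(149) = 459802/(-143785 + 149**2 + 552*149) = 459802/(-143785 + 22201 + 82248) = 459802/(-39336) = 459802*(-1/39336) = -229901/19668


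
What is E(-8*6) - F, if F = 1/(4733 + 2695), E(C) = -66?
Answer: -490249/7428 ≈ -66.000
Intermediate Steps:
F = 1/7428 ≈ 0.00013463
E(-8*6) - F = -66 - 1*1/7428 = -66 - 1/7428 = -490249/7428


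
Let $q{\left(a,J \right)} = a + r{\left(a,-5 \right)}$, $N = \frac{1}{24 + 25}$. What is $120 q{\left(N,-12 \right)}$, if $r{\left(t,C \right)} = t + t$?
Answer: $\frac{360}{49} \approx 7.3469$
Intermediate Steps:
$r{\left(t,C \right)} = 2 t$
$N = \frac{1}{49} \approx 0.020408$
$q{\left(a,J \right)} = 3 a$ ($q{\left(a,J \right)} = a + 2 a = 3 a$)
$120 q{\left(N,-12 \right)} = 120 \cdot 3 \cdot \frac{1}{49} = 120 \cdot \frac{3}{49} = \frac{360}{49}$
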